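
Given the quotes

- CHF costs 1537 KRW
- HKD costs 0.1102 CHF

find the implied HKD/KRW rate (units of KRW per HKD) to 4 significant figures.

HKD/KRW = 169.4

1 HKD × 0.1102 = 0.1102 CHF
0.1102 CHF × 1537 = 169.377 KRW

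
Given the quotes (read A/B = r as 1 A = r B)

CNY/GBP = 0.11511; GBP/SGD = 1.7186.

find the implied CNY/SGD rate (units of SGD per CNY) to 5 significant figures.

1 CNY × 0.11511 = 0.11511 GBP
0.11511 GBP × 1.7186 = 0.197828 SGD

CNY/SGD = 0.19783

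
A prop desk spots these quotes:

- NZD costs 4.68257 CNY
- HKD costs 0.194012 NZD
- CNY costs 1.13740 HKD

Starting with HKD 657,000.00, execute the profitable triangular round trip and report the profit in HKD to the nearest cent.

Profitable loop is HKD → NZD → CNY → HKD:
HKD 657,000.00 × 0.194012 = NZD 127,465.88
NZD 127,465.88 × 4.68257 = CNY 596,867.92
CNY 596,867.92 × 1.13740 = HKD 678,877.58
Profit = HKD 678,877.58 − HKD 657,000.00

Profit: HKD 21,877.58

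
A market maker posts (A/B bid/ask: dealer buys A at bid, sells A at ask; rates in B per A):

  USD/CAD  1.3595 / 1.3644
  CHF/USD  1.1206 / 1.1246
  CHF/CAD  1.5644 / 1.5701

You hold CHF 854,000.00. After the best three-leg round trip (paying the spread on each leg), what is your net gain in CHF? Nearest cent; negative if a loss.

Net profit: CHF 16,694.67

Best loop CHF → CAD → USD → CHF:
CHF 854,000.00 × 1.5644 (sell CHF at bid) = CAD 1,335,997.60
CAD 1,335,997.60 ÷ 1.3644 (buy USD at ask) = USD 979,183.23
USD 979,183.23 ÷ 1.1246 (buy CHF at ask) = CHF 870,694.67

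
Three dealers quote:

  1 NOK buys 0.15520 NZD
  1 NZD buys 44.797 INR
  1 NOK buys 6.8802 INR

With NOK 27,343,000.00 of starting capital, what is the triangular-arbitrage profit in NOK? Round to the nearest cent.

Profitable loop is NOK → NZD → INR → NOK:
NOK 27,343,000.00 × 0.15520 = NZD 4,243,633.60
NZD 4,243,633.60 × 44.797 = INR 190,102,054.38
INR 190,102,054.38 ÷ 6.8802 = NOK 27,630,309.35
Profit = NOK 27,630,309.35 − NOK 27,343,000.00

Profit: NOK 287,309.35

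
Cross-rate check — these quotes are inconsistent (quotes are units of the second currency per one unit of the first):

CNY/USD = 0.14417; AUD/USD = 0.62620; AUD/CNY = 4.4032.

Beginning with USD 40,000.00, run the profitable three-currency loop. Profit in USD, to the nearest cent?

Profit: USD 549.94

Profitable loop is USD → AUD → CNY → USD:
USD 40,000.00 ÷ 0.62620 = AUD 63,877.36
AUD 63,877.36 × 4.4032 = CNY 281,264.77
CNY 281,264.77 × 0.14417 = USD 40,549.94
Profit = USD 40,549.94 − USD 40,000.00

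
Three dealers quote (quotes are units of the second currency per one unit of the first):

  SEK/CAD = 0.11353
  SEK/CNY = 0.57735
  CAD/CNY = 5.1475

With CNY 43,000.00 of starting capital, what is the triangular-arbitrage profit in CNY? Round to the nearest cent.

Profitable loop is CNY → SEK → CAD → CNY:
CNY 43,000.00 ÷ 0.57735 = SEK 74,478.22
SEK 74,478.22 × 0.11353 = CAD 8,455.51
CAD 8,455.51 × 5.1475 = CNY 43,524.75
Profit = CNY 43,524.75 − CNY 43,000.00

Profit: CNY 524.75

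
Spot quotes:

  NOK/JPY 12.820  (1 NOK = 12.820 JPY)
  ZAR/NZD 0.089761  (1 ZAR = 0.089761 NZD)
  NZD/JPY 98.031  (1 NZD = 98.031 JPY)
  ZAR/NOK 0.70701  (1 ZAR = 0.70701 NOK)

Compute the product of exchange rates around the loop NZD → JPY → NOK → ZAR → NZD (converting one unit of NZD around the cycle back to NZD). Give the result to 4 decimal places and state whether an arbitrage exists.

0.9708 (arbitrage exists)

Around NZD → JPY → NOK → ZAR → NZD: 1 × 98.031 ÷ 12.820 ÷ 0.70701 × 0.089761 = 0.970817
Product < 1; profitable direction is NZD → ZAR → NOK → JPY → NZD.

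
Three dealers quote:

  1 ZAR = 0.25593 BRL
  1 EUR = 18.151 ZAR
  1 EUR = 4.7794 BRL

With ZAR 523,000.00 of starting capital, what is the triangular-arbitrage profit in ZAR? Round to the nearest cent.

Profitable loop is ZAR → EUR → BRL → ZAR:
ZAR 523,000.00 ÷ 18.151 = EUR 28,813.84
EUR 28,813.84 × 4.7794 = BRL 137,712.86
BRL 137,712.86 ÷ 0.25593 = ZAR 538,088.01
Profit = ZAR 538,088.01 − ZAR 523,000.00

Profit: ZAR 15,088.01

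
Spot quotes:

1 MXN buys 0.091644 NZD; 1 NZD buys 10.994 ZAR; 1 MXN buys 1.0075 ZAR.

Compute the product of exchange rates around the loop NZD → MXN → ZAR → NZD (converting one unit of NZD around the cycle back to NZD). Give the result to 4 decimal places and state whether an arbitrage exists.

1.0000 (no arbitrage)

Around NZD → MXN → ZAR → NZD: 1 ÷ 0.091644 × 1.0075 ÷ 10.994 = 0.999966
Product ≈ 1 (deviation 0.003%, within rounding noise).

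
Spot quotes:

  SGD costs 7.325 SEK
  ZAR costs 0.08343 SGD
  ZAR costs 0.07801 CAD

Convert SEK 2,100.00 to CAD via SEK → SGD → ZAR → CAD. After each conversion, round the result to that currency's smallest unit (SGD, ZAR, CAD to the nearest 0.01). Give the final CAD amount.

CAD 268.06

SEK 2,100.00 ÷ 7.325 = SGD 286.69
SGD 286.69 ÷ 0.08343 = ZAR 3,436.29
ZAR 3,436.29 × 0.07801 = CAD 268.06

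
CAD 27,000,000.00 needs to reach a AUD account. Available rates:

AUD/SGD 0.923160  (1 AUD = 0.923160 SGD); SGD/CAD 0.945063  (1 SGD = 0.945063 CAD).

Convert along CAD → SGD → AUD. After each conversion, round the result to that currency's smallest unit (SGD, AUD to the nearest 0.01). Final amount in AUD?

CAD 27,000,000.00 ÷ 0.945063 = SGD 28,569,523.94
SGD 28,569,523.94 ÷ 0.923160 = AUD 30,947,532.32

AUD 30,947,532.32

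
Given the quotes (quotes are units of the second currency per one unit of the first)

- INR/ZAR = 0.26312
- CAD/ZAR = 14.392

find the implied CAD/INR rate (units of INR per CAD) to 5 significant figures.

1 CAD × 14.392 = 14.392 ZAR
14.392 ZAR ÷ 0.26312 = 54.6975 INR

CAD/INR = 54.697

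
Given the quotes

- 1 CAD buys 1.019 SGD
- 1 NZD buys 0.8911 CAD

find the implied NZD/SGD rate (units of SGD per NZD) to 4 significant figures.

1 NZD × 0.8911 = 0.8911 CAD
0.8911 CAD × 1.019 = 0.908031 SGD

NZD/SGD = 0.9080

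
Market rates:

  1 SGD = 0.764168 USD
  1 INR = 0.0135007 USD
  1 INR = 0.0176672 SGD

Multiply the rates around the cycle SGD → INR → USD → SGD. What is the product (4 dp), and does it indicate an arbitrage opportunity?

Around SGD → INR → USD → SGD: 1 ÷ 0.0176672 × 0.0135007 ÷ 0.764168 = 0.999999
Product ≈ 1 (deviation 0.000%, within rounding noise).

1.0000 (no arbitrage)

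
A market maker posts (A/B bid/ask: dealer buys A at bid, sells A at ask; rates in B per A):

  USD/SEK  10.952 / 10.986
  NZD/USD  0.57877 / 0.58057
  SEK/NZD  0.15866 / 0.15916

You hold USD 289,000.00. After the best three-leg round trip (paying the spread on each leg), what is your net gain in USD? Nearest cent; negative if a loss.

Net profit: USD 1,646.26

Best loop USD → SEK → NZD → USD:
USD 289,000.00 × 10.952 (sell USD at bid) = SEK 3,165,128.00
SEK 3,165,128.00 × 0.15866 (sell SEK at bid) = NZD 502,179.21
NZD 502,179.21 × 0.57877 (sell NZD at bid) = USD 290,646.26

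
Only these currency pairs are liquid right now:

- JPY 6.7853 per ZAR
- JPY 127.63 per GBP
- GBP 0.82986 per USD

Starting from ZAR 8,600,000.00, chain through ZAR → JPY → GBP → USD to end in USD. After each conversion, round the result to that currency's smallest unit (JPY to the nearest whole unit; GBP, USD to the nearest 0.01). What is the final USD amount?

USD 550,947.10

ZAR 8,600,000.00 × 6.7853 = JPY 58,353,580
JPY 58,353,580 ÷ 127.63 = GBP 457,208.96
GBP 457,208.96 ÷ 0.82986 = USD 550,947.10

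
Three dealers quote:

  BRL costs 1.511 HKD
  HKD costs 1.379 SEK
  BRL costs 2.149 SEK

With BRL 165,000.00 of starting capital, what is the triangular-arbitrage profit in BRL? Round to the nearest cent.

Profit: BRL 5,173.38

Profitable loop is BRL → SEK → HKD → BRL:
BRL 165,000.00 × 2.149 = SEK 354,585.00
SEK 354,585.00 ÷ 1.379 = HKD 257,131.98
HKD 257,131.98 ÷ 1.511 = BRL 170,173.38
Profit = BRL 170,173.38 − BRL 165,000.00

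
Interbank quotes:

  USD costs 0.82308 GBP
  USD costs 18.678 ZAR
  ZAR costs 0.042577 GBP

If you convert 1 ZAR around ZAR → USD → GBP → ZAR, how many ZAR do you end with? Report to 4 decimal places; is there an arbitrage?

1.0350 (arbitrage exists)

Around ZAR → USD → GBP → ZAR: 1 ÷ 18.678 × 0.82308 ÷ 0.042577 = 1.034991
Product > 1; profitable direction is ZAR → USD → GBP → ZAR.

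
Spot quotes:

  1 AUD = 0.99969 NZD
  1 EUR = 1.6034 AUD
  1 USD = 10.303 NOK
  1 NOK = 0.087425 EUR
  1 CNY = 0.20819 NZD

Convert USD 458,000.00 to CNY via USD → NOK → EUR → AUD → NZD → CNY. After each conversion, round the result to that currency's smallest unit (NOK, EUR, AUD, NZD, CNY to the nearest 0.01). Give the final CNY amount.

USD 458,000.00 × 10.303 = NOK 4,718,774.00
NOK 4,718,774.00 × 0.087425 = EUR 412,538.82
EUR 412,538.82 × 1.6034 = AUD 661,464.74
AUD 661,464.74 × 0.99969 = NZD 661,259.69
NZD 661,259.69 ÷ 0.20819 = CNY 3,176,231.76

CNY 3,176,231.76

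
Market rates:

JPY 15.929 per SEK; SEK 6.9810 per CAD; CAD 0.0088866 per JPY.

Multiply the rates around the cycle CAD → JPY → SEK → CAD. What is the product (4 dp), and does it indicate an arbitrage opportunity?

1.0119 (arbitrage exists)

Around CAD → JPY → SEK → CAD: 1 ÷ 0.0088866 ÷ 15.929 ÷ 6.9810 = 1.011948
Product > 1; profitable direction is CAD → JPY → SEK → CAD.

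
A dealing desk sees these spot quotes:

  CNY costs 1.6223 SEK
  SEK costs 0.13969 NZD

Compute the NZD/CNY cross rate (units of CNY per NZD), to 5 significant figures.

1 NZD ÷ 0.13969 = 7.15871 SEK
7.15871 SEK ÷ 1.6223 = 4.41269 CNY

NZD/CNY = 4.4127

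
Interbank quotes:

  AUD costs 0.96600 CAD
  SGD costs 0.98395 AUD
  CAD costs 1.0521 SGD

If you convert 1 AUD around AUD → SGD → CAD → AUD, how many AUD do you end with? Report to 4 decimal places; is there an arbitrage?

Around AUD → SGD → CAD → AUD: 1 ÷ 0.98395 ÷ 1.0521 ÷ 0.96600 = 0.999983
Product ≈ 1 (deviation 0.002%, within rounding noise).

1.0000 (no arbitrage)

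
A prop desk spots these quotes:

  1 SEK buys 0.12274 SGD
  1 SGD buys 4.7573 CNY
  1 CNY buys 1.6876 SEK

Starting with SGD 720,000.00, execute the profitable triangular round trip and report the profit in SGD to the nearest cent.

Profitable loop is SGD → SEK → CNY → SGD:
SGD 720,000.00 ÷ 0.12274 = SEK 5,866,058.33
SEK 5,866,058.33 ÷ 1.6876 = CNY 3,475,976.73
CNY 3,475,976.73 ÷ 4.7573 = SGD 730,661.66
Profit = SGD 730,661.66 − SGD 720,000.00

Profit: SGD 10,661.66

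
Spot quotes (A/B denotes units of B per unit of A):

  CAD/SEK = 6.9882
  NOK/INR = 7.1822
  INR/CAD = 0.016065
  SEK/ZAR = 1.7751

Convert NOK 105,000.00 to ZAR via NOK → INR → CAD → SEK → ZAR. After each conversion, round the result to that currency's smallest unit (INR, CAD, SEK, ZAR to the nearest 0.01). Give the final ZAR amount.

ZAR 150,284.95

NOK 105,000.00 × 7.1822 = INR 754,131.00
INR 754,131.00 × 0.016065 = CAD 12,115.11
CAD 12,115.11 × 6.9882 = SEK 84,662.81
SEK 84,662.81 × 1.7751 = ZAR 150,284.95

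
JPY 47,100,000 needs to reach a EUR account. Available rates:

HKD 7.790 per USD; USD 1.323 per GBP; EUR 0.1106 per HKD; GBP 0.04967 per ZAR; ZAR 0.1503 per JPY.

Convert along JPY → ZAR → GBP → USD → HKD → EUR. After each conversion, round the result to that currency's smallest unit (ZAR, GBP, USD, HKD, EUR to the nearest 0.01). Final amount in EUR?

EUR 400,798.87

JPY 47,100,000 × 0.1503 = ZAR 7,079,130.00
ZAR 7,079,130.00 × 0.04967 = GBP 351,620.39
GBP 351,620.39 × 1.323 = USD 465,193.78
USD 465,193.78 × 7.790 = HKD 3,623,859.55
HKD 3,623,859.55 × 0.1106 = EUR 400,798.87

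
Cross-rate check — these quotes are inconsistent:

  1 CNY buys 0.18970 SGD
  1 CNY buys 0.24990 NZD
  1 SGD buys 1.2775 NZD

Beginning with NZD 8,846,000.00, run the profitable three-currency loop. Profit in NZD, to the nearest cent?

Profitable loop is NZD → SGD → CNY → NZD:
NZD 8,846,000.00 ÷ 1.2775 = SGD 6,924,461.84
SGD 6,924,461.84 ÷ 0.18970 = CNY 36,502,171.00
CNY 36,502,171.00 × 0.24990 = NZD 9,121,892.53
Profit = NZD 9,121,892.53 − NZD 8,846,000.00

Profit: NZD 275,892.53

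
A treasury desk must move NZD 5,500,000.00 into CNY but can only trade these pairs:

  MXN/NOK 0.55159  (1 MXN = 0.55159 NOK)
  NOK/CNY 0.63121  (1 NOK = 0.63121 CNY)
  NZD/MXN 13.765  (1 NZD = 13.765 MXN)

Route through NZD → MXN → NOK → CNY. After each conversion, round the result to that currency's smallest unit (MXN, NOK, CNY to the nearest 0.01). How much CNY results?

CNY 26,359,013.95

NZD 5,500,000.00 × 13.765 = MXN 75,707,500.00
MXN 75,707,500.00 × 0.55159 = NOK 41,759,499.93
NOK 41,759,499.93 × 0.63121 = CNY 26,359,013.95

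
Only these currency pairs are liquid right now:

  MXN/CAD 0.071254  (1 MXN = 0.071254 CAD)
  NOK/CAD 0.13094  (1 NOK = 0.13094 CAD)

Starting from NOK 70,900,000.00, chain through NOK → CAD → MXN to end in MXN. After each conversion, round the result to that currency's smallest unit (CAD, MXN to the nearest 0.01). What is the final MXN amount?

MXN 130,289,471.47

NOK 70,900,000.00 × 0.13094 = CAD 9,283,646.00
CAD 9,283,646.00 ÷ 0.071254 = MXN 130,289,471.47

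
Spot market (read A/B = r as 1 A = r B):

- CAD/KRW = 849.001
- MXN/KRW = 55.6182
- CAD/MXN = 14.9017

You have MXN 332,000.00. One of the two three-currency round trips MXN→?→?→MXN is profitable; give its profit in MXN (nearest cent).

Profit: MXN 8,089.75

Profitable loop is MXN → CAD → KRW → MXN:
MXN 332,000.00 ÷ 14.9017 = CAD 22,279.34
CAD 22,279.34 × 849.001 = KRW 18,915,180
KRW 18,915,180 ÷ 55.6182 = MXN 340,089.75
Profit = MXN 340,089.75 − MXN 332,000.00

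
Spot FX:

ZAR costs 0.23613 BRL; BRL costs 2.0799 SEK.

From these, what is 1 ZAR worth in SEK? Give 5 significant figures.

ZAR/SEK = 0.49113

1 ZAR × 0.23613 = 0.23613 BRL
0.23613 BRL × 2.0799 = 0.491127 SEK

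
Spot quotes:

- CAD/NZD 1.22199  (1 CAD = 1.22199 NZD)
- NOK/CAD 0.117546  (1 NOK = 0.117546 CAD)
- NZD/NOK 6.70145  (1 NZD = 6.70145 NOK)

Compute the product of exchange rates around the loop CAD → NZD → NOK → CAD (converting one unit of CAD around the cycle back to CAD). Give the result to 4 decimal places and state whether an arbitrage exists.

0.9626 (arbitrage exists)

Around CAD → NZD → NOK → CAD: 1 × 1.22199 × 6.70145 × 0.117546 = 0.962597
Product < 1; profitable direction is CAD → NOK → NZD → CAD.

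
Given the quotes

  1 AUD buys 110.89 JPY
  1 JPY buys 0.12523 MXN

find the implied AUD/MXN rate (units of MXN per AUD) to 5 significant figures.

AUD/MXN = 13.887

1 AUD × 110.89 = 110.89 JPY
110.89 JPY × 0.12523 = 13.8868 MXN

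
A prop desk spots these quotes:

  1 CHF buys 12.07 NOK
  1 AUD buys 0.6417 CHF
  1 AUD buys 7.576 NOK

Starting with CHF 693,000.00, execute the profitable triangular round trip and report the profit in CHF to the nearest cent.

Profit: CHF 15,488.13

Profitable loop is CHF → NOK → AUD → CHF:
CHF 693,000.00 × 12.07 = NOK 8,364,510.00
NOK 8,364,510.00 ÷ 7.576 = AUD 1,104,079.99
AUD 1,104,079.99 × 0.6417 = CHF 708,488.13
Profit = CHF 708,488.13 − CHF 693,000.00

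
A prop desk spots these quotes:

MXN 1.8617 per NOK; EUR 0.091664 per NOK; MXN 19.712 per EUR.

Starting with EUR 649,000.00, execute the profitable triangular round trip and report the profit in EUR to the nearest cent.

Profitable loop is EUR → NOK → MXN → EUR:
EUR 649,000.00 ÷ 0.091664 = NOK 7,080,205.97
NOK 7,080,205.97 × 1.8617 = MXN 13,181,219.45
MXN 13,181,219.45 ÷ 19.712 = EUR 668,690.11
Profit = EUR 668,690.11 − EUR 649,000.00

Profit: EUR 19,690.11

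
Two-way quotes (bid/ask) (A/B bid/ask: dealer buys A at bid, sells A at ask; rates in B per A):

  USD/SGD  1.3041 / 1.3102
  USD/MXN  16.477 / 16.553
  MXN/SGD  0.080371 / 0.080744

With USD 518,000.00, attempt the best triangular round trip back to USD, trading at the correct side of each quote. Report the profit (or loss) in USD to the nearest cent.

Best loop USD → MXN → SGD → USD:
USD 518,000.00 × 16.477 (sell USD at bid) = MXN 8,535,086.00
MXN 8,535,086.00 × 0.080371 (sell MXN at bid) = SGD 685,973.40
SGD 685,973.40 ÷ 1.3102 (buy USD at ask) = USD 523,563.88

Net profit: USD 5,563.88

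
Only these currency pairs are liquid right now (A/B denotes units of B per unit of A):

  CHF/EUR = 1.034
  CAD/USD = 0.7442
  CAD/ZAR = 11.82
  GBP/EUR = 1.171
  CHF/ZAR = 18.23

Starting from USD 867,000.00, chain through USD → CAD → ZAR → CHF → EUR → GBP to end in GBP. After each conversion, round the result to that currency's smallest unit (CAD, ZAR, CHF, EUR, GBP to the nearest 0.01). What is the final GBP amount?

GBP 666,997.00

USD 867,000.00 ÷ 0.7442 = CAD 1,165,009.41
CAD 1,165,009.41 × 11.82 = ZAR 13,770,411.23
ZAR 13,770,411.23 ÷ 18.23 = CHF 755,370.88
CHF 755,370.88 × 1.034 = EUR 781,053.49
EUR 781,053.49 ÷ 1.171 = GBP 666,997.00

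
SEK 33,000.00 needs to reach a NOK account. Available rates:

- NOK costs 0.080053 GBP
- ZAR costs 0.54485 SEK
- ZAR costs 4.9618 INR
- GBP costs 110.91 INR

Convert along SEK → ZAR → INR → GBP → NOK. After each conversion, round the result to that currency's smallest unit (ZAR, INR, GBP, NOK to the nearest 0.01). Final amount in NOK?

SEK 33,000.00 ÷ 0.54485 = ZAR 60,567.13
ZAR 60,567.13 × 4.9618 = INR 300,521.99
INR 300,521.99 ÷ 110.91 = GBP 2,709.60
GBP 2,709.60 ÷ 0.080053 = NOK 33,847.58

NOK 33,847.58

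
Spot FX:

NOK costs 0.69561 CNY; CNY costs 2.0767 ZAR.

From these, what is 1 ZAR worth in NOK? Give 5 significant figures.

1 ZAR ÷ 2.0767 = 0.481533 CNY
0.481533 CNY ÷ 0.69561 = 0.692246 NOK

ZAR/NOK = 0.69225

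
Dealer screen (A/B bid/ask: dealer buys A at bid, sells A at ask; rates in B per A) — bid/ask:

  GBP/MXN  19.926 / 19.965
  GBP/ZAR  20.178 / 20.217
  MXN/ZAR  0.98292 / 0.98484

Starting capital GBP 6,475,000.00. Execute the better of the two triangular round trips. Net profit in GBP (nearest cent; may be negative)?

Net profit: GBP 169,815.04

Best loop GBP → ZAR → MXN → GBP:
GBP 6,475,000.00 × 20.178 (sell GBP at bid) = ZAR 130,652,550.00
ZAR 130,652,550.00 ÷ 0.98484 (buy MXN at ask) = MXN 132,663,732.18
MXN 132,663,732.18 ÷ 19.965 (buy GBP at ask) = GBP 6,644,815.04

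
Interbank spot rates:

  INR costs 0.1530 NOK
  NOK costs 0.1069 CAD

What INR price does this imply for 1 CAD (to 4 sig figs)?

CAD/INR = 61.14

1 CAD ÷ 0.1069 = 9.35454 NOK
9.35454 NOK ÷ 0.1530 = 61.1408 INR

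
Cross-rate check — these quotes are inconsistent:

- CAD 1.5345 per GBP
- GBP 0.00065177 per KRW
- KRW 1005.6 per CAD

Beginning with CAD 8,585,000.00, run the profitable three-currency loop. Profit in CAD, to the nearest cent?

Profitable loop is CAD → KRW → GBP → CAD:
CAD 8,585,000.00 × 1005.6 = KRW 8,633,076,000
KRW 8,633,076,000 × 0.00065177 = GBP 5,626,779.94
GBP 5,626,779.94 × 1.5345 = CAD 8,634,293.82
Profit = CAD 8,634,293.82 − CAD 8,585,000.00

Profit: CAD 49,293.82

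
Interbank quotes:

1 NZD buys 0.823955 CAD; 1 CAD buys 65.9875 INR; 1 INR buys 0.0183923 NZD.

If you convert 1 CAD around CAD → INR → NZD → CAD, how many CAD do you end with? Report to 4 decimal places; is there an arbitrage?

1.0000 (no arbitrage)

Around CAD → INR → NZD → CAD: 1 × 65.9875 × 0.0183923 × 0.823955 = 1.000003
Product ≈ 1 (deviation 0.000%, within rounding noise).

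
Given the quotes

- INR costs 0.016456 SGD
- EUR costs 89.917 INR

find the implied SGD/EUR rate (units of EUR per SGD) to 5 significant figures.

SGD/EUR = 0.67582

1 SGD ÷ 0.016456 = 60.7681 INR
60.7681 INR ÷ 89.917 = 0.675824 EUR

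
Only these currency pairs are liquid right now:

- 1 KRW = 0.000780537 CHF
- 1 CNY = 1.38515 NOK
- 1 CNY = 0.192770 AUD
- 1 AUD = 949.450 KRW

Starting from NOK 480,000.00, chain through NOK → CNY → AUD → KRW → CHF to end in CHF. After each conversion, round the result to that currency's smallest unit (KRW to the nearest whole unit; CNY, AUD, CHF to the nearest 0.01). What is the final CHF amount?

NOK 480,000.00 ÷ 1.38515 = CNY 346,532.87
CNY 346,532.87 × 0.192770 = AUD 66,801.14
AUD 66,801.14 × 949.450 = KRW 63,424,342
KRW 63,424,342 × 0.000780537 = CHF 49,505.05

CHF 49,505.05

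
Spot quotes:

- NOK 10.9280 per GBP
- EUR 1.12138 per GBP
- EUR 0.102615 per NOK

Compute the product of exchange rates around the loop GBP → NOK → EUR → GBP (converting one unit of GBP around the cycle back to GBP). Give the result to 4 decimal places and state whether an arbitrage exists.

Around GBP → NOK → EUR → GBP: 1 × 10.9280 × 0.102615 ÷ 1.12138 = 0.999997
Product ≈ 1 (deviation 0.000%, within rounding noise).

1.0000 (no arbitrage)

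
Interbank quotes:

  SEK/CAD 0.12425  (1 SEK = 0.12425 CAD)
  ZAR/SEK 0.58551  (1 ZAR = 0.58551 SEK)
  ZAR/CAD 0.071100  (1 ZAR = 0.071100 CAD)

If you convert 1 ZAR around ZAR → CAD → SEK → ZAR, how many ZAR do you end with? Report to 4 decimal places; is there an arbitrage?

Around ZAR → CAD → SEK → ZAR: 1 × 0.071100 ÷ 0.12425 ÷ 0.58551 = 0.977325
Product < 1; profitable direction is ZAR → SEK → CAD → ZAR.

0.9773 (arbitrage exists)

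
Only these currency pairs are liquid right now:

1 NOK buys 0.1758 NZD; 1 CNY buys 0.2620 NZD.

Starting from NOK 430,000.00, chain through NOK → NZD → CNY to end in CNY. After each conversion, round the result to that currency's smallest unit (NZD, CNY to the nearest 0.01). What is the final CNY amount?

CNY 288,526.72

NOK 430,000.00 × 0.1758 = NZD 75,594.00
NZD 75,594.00 ÷ 0.2620 = CNY 288,526.72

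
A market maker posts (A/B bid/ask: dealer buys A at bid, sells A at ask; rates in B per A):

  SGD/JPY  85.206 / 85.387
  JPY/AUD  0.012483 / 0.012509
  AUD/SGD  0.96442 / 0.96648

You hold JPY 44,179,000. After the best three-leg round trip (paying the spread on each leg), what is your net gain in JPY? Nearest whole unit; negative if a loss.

Best loop JPY → AUD → SGD → JPY:
JPY 44,179,000 × 0.012483 (sell JPY at bid) = AUD 551,486.46
AUD 551,486.46 × 0.96442 (sell AUD at bid) = SGD 531,864.57
SGD 531,864.57 × 85.206 (sell SGD at bid) = JPY 45,318,052

Net profit: JPY 1,139,052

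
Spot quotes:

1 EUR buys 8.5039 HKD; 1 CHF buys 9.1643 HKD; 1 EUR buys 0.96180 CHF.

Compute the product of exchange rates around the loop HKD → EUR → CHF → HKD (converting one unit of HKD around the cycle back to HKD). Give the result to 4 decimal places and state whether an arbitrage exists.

1.0365 (arbitrage exists)

Around HKD → EUR → CHF → HKD: 1 ÷ 8.5039 × 0.96180 × 9.1643 = 1.036492
Product > 1; profitable direction is HKD → EUR → CHF → HKD.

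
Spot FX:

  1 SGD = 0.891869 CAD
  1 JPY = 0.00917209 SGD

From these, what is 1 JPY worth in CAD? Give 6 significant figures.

1 JPY × 0.00917209 = 0.00917209 SGD
0.00917209 SGD × 0.891869 = 0.0081803 CAD

JPY/CAD = 0.00818030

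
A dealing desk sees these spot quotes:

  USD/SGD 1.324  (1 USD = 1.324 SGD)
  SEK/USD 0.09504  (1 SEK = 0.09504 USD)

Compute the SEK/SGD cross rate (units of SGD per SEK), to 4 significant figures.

SEK/SGD = 0.1258

1 SEK × 0.09504 = 0.09504 USD
0.09504 USD × 1.324 = 0.125833 SGD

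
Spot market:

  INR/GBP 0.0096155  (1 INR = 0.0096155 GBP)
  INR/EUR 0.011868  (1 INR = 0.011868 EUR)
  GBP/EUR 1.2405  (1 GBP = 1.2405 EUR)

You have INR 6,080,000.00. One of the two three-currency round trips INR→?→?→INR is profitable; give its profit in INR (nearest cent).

Profit: INR 30,752.34

Profitable loop is INR → GBP → EUR → INR:
INR 6,080,000.00 × 0.0096155 = GBP 58,462.24
GBP 58,462.24 × 1.2405 = EUR 72,522.41
EUR 72,522.41 ÷ 0.011868 = INR 6,110,752.34
Profit = INR 6,110,752.34 − INR 6,080,000.00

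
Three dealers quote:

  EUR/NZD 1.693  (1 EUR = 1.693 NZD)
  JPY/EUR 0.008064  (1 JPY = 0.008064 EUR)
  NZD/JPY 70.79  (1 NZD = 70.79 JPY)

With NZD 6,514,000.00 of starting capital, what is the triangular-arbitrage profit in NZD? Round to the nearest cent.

Profitable loop is NZD → EUR → JPY → NZD:
NZD 6,514,000.00 ÷ 1.693 = EUR 3,847,607.80
EUR 3,847,607.80 ÷ 0.008064 = JPY 477,133,903
JPY 477,133,903 ÷ 70.79 = NZD 6,740,131.42
Profit = NZD 6,740,131.42 − NZD 6,514,000.00

Profit: NZD 226,131.42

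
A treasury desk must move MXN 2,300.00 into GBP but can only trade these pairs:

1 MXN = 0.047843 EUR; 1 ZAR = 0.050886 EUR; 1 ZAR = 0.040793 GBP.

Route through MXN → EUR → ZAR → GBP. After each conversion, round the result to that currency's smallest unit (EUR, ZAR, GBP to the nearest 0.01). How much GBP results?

GBP 88.21

MXN 2,300.00 × 0.047843 = EUR 110.04
EUR 110.04 ÷ 0.050886 = ZAR 2,162.48
ZAR 2,162.48 × 0.040793 = GBP 88.21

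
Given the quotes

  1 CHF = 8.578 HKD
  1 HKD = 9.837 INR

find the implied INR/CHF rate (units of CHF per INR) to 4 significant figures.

1 INR ÷ 9.837 = 0.101657 HKD
0.101657 HKD ÷ 8.578 = 0.0118509 CHF

INR/CHF = 0.01185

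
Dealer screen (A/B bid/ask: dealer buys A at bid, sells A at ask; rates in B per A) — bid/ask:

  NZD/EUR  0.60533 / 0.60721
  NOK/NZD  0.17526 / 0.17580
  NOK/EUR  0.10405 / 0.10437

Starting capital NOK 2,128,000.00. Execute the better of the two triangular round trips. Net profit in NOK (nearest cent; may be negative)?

Net profit: NOK 35,071.85

Best loop NOK → NZD → EUR → NOK:
NOK 2,128,000.00 × 0.17526 (sell NOK at bid) = NZD 372,953.28
NZD 372,953.28 × 0.60533 (sell NZD at bid) = EUR 225,759.81
EUR 225,759.81 ÷ 0.10437 (buy NOK at ask) = NOK 2,163,071.85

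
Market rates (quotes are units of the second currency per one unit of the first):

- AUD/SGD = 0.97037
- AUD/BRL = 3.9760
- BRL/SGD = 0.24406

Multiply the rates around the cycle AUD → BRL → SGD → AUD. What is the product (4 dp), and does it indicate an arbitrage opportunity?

Around AUD → BRL → SGD → AUD: 1 × 3.9760 × 0.24406 ÷ 0.97037 = 1.000013
Product ≈ 1 (deviation 0.001%, within rounding noise).

1.0000 (no arbitrage)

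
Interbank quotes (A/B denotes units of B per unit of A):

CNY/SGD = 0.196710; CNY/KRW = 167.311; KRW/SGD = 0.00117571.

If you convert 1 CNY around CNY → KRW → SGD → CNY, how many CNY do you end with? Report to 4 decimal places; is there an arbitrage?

1.0000 (no arbitrage)

Around CNY → KRW → SGD → CNY: 1 × 167.311 × 0.00117571 ÷ 0.196710 = 0.999996
Product ≈ 1 (deviation 0.000%, within rounding noise).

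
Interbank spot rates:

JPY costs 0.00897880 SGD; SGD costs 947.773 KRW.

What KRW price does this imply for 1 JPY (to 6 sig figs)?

JPY/KRW = 8.50986

1 JPY × 0.00897880 = 0.0089788 SGD
0.0089788 SGD × 947.773 = 8.50986 KRW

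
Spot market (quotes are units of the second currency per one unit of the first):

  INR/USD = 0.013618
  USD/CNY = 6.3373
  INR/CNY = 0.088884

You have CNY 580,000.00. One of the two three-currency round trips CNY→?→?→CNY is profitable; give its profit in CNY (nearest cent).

Profitable loop is CNY → USD → INR → CNY:
CNY 580,000.00 ÷ 6.3373 = USD 91,521.63
USD 91,521.63 ÷ 0.013618 = INR 6,720,636.36
INR 6,720,636.36 × 0.088884 = CNY 597,357.04
Profit = CNY 597,357.04 − CNY 580,000.00

Profit: CNY 17,357.04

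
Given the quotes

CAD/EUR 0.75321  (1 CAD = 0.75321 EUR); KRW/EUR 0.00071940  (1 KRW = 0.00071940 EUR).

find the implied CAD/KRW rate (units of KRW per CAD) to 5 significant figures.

1 CAD × 0.75321 = 0.75321 EUR
0.75321 EUR ÷ 0.00071940 = 1047 KRW

CAD/KRW = 1047.0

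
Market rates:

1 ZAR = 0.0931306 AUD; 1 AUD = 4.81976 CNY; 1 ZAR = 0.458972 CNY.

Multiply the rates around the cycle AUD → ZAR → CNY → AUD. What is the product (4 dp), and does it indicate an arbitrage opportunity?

Around AUD → ZAR → CNY → AUD: 1 ÷ 0.0931306 × 0.458972 ÷ 4.81976 = 1.022512
Product > 1; profitable direction is AUD → ZAR → CNY → AUD.

1.0225 (arbitrage exists)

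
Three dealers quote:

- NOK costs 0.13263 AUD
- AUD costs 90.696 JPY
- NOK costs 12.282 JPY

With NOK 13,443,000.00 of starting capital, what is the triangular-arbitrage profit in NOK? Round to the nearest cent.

Profitable loop is NOK → JPY → AUD → NOK:
NOK 13,443,000.00 × 12.282 = JPY 165,106,926
JPY 165,106,926 ÷ 90.696 = AUD 1,820,443.31
AUD 1,820,443.31 ÷ 0.13263 = NOK 13,725,728.00
Profit = NOK 13,725,728.00 − NOK 13,443,000.00

Profit: NOK 282,728.00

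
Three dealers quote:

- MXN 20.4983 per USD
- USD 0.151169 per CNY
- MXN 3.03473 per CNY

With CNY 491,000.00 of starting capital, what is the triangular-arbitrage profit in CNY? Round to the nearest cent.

Profit: CNY 10,351.15

Profitable loop is CNY → USD → MXN → CNY:
CNY 491,000.00 × 0.151169 = USD 74,223.98
USD 74,223.98 × 20.4983 = MXN 1,521,465.39
MXN 1,521,465.39 ÷ 3.03473 = CNY 501,351.15
Profit = CNY 501,351.15 − CNY 491,000.00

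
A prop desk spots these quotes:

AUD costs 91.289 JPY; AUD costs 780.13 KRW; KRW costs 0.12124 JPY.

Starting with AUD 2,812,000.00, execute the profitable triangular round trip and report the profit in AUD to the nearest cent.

Profitable loop is AUD → KRW → JPY → AUD:
AUD 2,812,000.00 × 780.13 = KRW 2,193,725,560
KRW 2,193,725,560 × 0.12124 = JPY 265,967,287
JPY 265,967,287 ÷ 91.289 = AUD 2,913,464.79
Profit = AUD 2,913,464.79 − AUD 2,812,000.00

Profit: AUD 101,464.79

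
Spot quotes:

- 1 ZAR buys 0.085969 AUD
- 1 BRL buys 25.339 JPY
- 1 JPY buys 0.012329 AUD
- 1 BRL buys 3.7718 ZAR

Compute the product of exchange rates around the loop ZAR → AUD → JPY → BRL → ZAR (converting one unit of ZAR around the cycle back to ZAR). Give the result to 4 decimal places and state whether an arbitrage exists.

1.0379 (arbitrage exists)

Around ZAR → AUD → JPY → BRL → ZAR: 1 × 0.085969 ÷ 0.012329 ÷ 25.339 × 3.7718 = 1.037942
Product > 1; profitable direction is ZAR → AUD → JPY → BRL → ZAR.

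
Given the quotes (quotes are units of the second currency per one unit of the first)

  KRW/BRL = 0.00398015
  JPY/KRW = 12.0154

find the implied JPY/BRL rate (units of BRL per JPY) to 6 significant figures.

JPY/BRL = 0.0478231

1 JPY × 12.0154 = 12.0154 KRW
12.0154 KRW × 0.00398015 = 0.0478231 BRL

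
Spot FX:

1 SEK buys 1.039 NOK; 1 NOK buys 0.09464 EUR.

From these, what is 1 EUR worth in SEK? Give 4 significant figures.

1 EUR ÷ 0.09464 = 10.5664 NOK
10.5664 NOK ÷ 1.039 = 10.1697 SEK

EUR/SEK = 10.17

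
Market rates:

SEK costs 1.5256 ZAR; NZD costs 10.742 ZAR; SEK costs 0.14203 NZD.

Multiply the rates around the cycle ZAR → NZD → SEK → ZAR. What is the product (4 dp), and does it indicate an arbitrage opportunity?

0.9999 (no arbitrage)

Around ZAR → NZD → SEK → ZAR: 1 ÷ 10.742 ÷ 0.14203 × 1.5256 = 0.999943
Product ≈ 1 (deviation 0.006%, within rounding noise).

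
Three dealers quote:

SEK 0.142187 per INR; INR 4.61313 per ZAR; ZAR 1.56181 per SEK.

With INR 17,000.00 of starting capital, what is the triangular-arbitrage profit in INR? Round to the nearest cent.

Profitable loop is INR → SEK → ZAR → INR:
INR 17,000.00 × 0.142187 = SEK 2,417.18
SEK 2,417.18 × 1.56181 = ZAR 3,775.17
ZAR 3,775.17 × 4.61313 = INR 17,415.37
Profit = INR 17,415.37 − INR 17,000.00

Profit: INR 415.37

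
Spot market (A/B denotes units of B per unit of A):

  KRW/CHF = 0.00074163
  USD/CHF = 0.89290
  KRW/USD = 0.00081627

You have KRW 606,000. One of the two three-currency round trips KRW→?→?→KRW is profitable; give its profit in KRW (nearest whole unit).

Profit: KRW 10,628

Profitable loop is KRW → CHF → USD → KRW:
KRW 606,000 × 0.00074163 = CHF 449.43
CHF 449.43 ÷ 0.89290 = USD 503.33
USD 503.33 ÷ 0.00081627 = KRW 616,628
Profit = KRW 616,628 − KRW 606,000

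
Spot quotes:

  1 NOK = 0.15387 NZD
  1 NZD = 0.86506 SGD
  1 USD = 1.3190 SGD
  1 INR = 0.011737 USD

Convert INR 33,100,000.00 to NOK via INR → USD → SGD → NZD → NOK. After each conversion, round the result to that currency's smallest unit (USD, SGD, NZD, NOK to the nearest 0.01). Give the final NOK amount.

INR 33,100,000.00 × 0.011737 = USD 388,494.70
USD 388,494.70 × 1.3190 = SGD 512,424.51
SGD 512,424.51 ÷ 0.86506 = NZD 592,357.19
NZD 592,357.19 ÷ 0.15387 = NOK 3,849,725.03

NOK 3,849,725.03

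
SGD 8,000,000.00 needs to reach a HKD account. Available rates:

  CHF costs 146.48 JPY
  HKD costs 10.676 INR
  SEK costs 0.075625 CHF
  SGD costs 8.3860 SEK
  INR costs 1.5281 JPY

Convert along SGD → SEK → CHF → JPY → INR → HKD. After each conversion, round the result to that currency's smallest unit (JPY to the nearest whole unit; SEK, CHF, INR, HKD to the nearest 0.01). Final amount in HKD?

HKD 45,554,178.89

SGD 8,000,000.00 × 8.3860 = SEK 67,088,000.00
SEK 67,088,000.00 × 0.075625 = CHF 5,073,530.00
CHF 5,073,530.00 × 146.48 = JPY 743,170,674
JPY 743,170,674 ÷ 1.5281 = INR 486,336,413.85
INR 486,336,413.85 ÷ 10.676 = HKD 45,554,178.89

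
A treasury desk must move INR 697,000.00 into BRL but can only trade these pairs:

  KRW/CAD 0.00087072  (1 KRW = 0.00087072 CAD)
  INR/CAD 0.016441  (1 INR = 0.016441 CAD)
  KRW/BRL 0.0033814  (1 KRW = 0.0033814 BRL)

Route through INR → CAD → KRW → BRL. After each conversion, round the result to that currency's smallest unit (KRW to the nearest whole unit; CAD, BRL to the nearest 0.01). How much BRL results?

BRL 44,501.96

INR 697,000.00 × 0.016441 = CAD 11,459.38
CAD 11,459.38 ÷ 0.00087072 = KRW 13,160,809
KRW 13,160,809 × 0.0033814 = BRL 44,501.96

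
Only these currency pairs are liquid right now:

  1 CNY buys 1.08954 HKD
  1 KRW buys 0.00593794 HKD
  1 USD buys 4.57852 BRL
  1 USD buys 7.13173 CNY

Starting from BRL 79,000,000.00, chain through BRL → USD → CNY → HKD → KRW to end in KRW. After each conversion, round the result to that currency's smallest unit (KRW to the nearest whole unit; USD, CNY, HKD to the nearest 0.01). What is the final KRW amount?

KRW 22,578,976,032

BRL 79,000,000.00 ÷ 4.57852 = USD 17,254,483.98
USD 17,254,483.98 × 7.13173 = CNY 123,054,321.03
CNY 123,054,321.03 × 1.08954 = HKD 134,072,604.94
HKD 134,072,604.94 ÷ 0.00593794 = KRW 22,578,976,032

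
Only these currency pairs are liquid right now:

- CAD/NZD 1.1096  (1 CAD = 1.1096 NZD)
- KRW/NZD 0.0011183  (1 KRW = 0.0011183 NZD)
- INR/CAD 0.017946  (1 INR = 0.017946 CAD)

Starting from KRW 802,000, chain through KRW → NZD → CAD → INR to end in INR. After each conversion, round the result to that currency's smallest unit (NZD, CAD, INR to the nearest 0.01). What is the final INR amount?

INR 45,040.12

KRW 802,000 × 0.0011183 = NZD 896.88
NZD 896.88 ÷ 1.1096 = CAD 808.29
CAD 808.29 ÷ 0.017946 = INR 45,040.12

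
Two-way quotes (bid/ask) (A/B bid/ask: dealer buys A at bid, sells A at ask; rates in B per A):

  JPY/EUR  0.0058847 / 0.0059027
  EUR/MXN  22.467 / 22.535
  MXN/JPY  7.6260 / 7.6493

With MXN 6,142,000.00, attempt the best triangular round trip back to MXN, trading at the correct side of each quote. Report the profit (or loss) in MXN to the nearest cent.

Net profit: MXN 50,642.74

Best loop MXN → JPY → EUR → MXN:
MXN 6,142,000.00 × 7.6260 (sell MXN at bid) = JPY 46,838,892
JPY 46,838,892 × 0.0058847 (sell JPY at bid) = EUR 275,632.83
EUR 275,632.83 × 22.467 (sell EUR at bid) = MXN 6,192,642.74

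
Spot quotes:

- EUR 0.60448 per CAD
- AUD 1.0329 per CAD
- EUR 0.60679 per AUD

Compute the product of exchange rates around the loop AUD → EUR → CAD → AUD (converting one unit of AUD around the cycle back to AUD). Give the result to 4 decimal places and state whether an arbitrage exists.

1.0368 (arbitrage exists)

Around AUD → EUR → CAD → AUD: 1 × 0.60679 ÷ 0.60448 × 1.0329 = 1.036847
Product > 1; profitable direction is AUD → EUR → CAD → AUD.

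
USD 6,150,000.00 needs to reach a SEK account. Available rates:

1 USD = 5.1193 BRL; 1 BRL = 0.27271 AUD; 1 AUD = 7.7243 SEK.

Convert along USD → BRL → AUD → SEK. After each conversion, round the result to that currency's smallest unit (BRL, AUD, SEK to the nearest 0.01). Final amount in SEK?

SEK 66,320,209.96

USD 6,150,000.00 × 5.1193 = BRL 31,483,695.00
BRL 31,483,695.00 × 0.27271 = AUD 8,585,918.46
AUD 8,585,918.46 × 7.7243 = SEK 66,320,209.96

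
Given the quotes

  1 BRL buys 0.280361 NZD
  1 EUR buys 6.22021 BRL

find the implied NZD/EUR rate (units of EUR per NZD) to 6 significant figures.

NZD/EUR = 0.573426

1 NZD ÷ 0.280361 = 3.56683 BRL
3.56683 BRL ÷ 6.22021 = 0.573426 EUR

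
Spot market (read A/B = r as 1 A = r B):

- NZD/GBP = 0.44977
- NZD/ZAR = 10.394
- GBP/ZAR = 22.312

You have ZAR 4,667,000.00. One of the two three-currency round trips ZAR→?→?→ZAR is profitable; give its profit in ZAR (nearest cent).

Profit: ZAR 166,831.73

Profitable loop is ZAR → GBP → NZD → ZAR:
ZAR 4,667,000.00 ÷ 22.312 = GBP 209,169.95
GBP 209,169.95 ÷ 0.44977 = NZD 465,059.82
NZD 465,059.82 × 10.394 = ZAR 4,833,831.73
Profit = ZAR 4,833,831.73 − ZAR 4,667,000.00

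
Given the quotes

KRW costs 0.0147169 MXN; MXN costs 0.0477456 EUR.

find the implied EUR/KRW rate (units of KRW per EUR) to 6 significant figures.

EUR/KRW = 1423.15

1 EUR ÷ 0.0477456 = 20.9443 MXN
20.9443 MXN ÷ 0.0147169 = 1423.15 KRW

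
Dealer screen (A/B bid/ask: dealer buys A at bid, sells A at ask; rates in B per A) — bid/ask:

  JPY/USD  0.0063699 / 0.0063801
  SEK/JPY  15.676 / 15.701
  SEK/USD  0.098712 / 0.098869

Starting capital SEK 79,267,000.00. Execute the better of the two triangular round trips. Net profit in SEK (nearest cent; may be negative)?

Best loop SEK → JPY → USD → SEK:
SEK 79,267,000.00 × 15.676 (sell SEK at bid) = JPY 1,242,589,492
JPY 1,242,589,492 × 0.0063699 (sell JPY at bid) = USD 7,915,170.81
USD 7,915,170.81 ÷ 0.098869 (buy SEK at ask) = SEK 80,057,154.47

Net profit: SEK 790,154.47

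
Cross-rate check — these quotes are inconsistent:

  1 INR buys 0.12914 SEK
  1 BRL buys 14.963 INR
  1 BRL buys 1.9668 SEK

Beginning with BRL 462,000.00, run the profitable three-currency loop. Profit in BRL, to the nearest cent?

Profit: BRL 8,243.41

Profitable loop is BRL → SEK → INR → BRL:
BRL 462,000.00 × 1.9668 = SEK 908,661.60
SEK 908,661.60 ÷ 0.12914 = INR 7,036,252.13
INR 7,036,252.13 ÷ 14.963 = BRL 470,243.41
Profit = BRL 470,243.41 − BRL 462,000.00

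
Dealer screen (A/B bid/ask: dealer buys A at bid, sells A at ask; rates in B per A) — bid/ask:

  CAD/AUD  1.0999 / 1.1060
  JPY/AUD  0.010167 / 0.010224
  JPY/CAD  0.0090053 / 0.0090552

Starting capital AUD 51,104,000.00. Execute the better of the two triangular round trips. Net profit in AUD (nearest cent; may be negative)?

Net profit: AUD 775,352.15

Best loop AUD → CAD → JPY → AUD:
AUD 51,104,000.00 ÷ 1.1060 (buy CAD at ask) = CAD 46,206,148.28
CAD 46,206,148.28 ÷ 0.0090552 (buy JPY at ask) = JPY 5,102,719,794
JPY 5,102,719,794 × 0.010167 (sell JPY at bid) = AUD 51,879,352.15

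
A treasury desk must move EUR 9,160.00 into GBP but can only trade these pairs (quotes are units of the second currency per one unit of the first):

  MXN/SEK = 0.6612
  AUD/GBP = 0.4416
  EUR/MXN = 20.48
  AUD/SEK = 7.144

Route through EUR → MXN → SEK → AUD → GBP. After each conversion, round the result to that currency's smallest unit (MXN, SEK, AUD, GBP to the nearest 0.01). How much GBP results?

GBP 7,667.36

EUR 9,160.00 × 20.48 = MXN 187,596.80
MXN 187,596.80 × 0.6612 = SEK 124,039.00
SEK 124,039.00 ÷ 7.144 = AUD 17,362.68
AUD 17,362.68 × 0.4416 = GBP 7,667.36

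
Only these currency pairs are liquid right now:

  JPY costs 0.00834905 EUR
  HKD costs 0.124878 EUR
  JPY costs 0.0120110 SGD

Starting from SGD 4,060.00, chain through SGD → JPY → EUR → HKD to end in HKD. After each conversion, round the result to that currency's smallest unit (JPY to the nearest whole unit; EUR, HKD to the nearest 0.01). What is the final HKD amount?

SGD 4,060.00 ÷ 0.0120110 = JPY 338,023
JPY 338,023 × 0.00834905 = EUR 2,822.17
EUR 2,822.17 ÷ 0.124878 = HKD 22,599.42

HKD 22,599.42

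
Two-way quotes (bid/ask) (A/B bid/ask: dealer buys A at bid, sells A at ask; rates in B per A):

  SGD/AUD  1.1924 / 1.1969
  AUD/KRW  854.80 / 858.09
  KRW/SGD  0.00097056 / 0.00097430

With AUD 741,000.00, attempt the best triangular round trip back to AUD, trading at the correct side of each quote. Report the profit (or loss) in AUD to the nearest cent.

Best loop AUD → SGD → KRW → AUD:
AUD 741,000.00 ÷ 1.1969 (buy SGD at ask) = SGD 619,099.34
SGD 619,099.34 ÷ 0.00097430 (buy KRW at ask) = KRW 635,429,888
KRW 635,429,888 ÷ 858.09 (buy AUD at ask) = AUD 740,516.60

Net result: AUD -483.40 (no profitable arbitrage after spreads)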